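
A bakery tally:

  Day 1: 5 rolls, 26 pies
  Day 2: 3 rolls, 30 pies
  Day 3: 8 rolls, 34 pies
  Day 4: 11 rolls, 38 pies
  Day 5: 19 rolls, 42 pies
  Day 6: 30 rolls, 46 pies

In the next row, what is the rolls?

For the rolls, each term is the sum of the two before it: 5, 3, 8, 11, 19, 30 → 49.

49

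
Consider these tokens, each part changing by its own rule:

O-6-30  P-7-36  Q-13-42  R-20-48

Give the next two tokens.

S-33-54 then T-53-60

Letter — letters move forward 1 place in the alphabet: O, P, Q, R → S → T.
For the second component, each term is the sum of the two before it: 6, 7, 13, 20 → 33 → 53.
Third component: 30, 36, 42, 48 → 54 → 60 (+6 each step).
So the next two tokens are S-33-54 and T-53-60.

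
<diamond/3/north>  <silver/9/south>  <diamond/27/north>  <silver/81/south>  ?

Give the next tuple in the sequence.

Rank goes diamond, silver, diamond, silver → diamond (alternates diamond ↔ silver).
Second entry: ×3 each step, so 3, 9, 27, 81 → 243.
Direction goes north, south, north, south → north (alternates north ↔ south).
Putting it together: <diamond/243/north>.

<diamond/243/north>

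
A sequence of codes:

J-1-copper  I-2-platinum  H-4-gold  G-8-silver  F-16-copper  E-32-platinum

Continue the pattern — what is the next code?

D-64-gold

Letter: letters move back 1 place in the alphabet, so J, I, H, G, F, E → D.
Second component: ×2 each step; 1, 2, 4, 8, 16, 32 → 64.
Metal — repeats copper → platinum → gold → silver: copper, platinum, gold, silver, copper, platinum → gold.
So the next code is D-64-gold.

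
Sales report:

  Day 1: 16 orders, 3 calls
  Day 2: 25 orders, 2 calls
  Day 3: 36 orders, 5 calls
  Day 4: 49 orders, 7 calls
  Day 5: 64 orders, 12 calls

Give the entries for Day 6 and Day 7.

81 orders, 19 calls; 100 orders, 31 calls

Orders: perfect squares: 4², 5², 6², …; 16, 25, 36, 49, 64 → 81 → 100.
Calls: 3, 2, 5, 7, 12 → 19 → 31 (each term is the sum of the two before it).
So the next two rows are 81 orders, 19 calls and 100 orders, 31 calls.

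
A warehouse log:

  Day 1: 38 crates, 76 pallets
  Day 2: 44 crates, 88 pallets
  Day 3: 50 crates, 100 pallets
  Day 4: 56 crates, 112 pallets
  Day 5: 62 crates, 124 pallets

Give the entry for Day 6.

68 crates, 136 pallets

Crates goes 38, 44, 50, 56, 62 → 68 (+6 each step).
Pallets goes 76, 88, 100, 112, 124 → 136 (always 2 × the crates).
So the next line is 68 crates, 136 pallets.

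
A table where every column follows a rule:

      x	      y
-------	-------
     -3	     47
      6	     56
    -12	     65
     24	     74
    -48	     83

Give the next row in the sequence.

96  92

Column x: -3, 6, -12, 24, -48 → 96 (×(-2) each step).
Column y goes 47, 56, 65, 74, 83 → 92 (+9 each step).
So the next row is 96  92.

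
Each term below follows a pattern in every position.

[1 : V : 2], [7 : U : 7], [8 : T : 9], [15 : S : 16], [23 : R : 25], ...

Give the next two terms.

For the first coordinate, each term is the sum of the two before it: 1, 7, 8, 15, 23 → 38 → 61.
Letter: V, U, T, S, R → Q → P (letters move back 1 place in the alphabet).
For the third coordinate, each term is the sum of the two before it: 2, 7, 9, 16, 25 → 41 → 66.
So the next two terms are [38 : Q : 41] and [61 : P : 66].

[38 : Q : 41], [61 : P : 66]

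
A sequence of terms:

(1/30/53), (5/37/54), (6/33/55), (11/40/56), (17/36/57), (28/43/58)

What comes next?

First component: each term is the sum of the two before it; 1, 5, 6, 11, 17, 28 → 45.
Second component goes 30, 37, 33, 40, 36, 43 → 39 (alternating steps +7, −4, +7, −4, …).
Third component goes 53, 54, 55, 56, 57, 58 → 59 (+1 each step).
So the next term is (45/39/59).

(45/39/59)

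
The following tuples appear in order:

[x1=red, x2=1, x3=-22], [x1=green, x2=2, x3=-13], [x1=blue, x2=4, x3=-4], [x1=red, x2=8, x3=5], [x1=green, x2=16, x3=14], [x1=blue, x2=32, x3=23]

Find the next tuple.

[x1=red, x2=64, x3=32]

X1 — repeats red → green → blue: red, green, blue, red, green, blue → red.
X2 — ×2 each step: 1, 2, 4, 8, 16, 32 → 64.
For the x3, +9 each step: -22, -13, -4, 5, 14, 23 → 32.
So the next tuple is [x1=red, x2=64, x3=32].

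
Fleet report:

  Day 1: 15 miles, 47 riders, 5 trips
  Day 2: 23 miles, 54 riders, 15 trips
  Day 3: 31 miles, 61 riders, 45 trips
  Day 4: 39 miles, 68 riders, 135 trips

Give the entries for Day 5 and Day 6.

47 miles, 75 riders, 405 trips; 55 miles, 82 riders, 1215 trips

Miles: +8 each step; 15, 23, 31, 39 → 47 → 55.
Riders — +7 each step: 47, 54, 61, 68 → 75 → 82.
Trips: ×3 each step; 5, 15, 45, 135 → 405 → 1215.
So the next two lines are 47 miles, 75 riders, 405 trips and 55 miles, 82 riders, 1215 trips.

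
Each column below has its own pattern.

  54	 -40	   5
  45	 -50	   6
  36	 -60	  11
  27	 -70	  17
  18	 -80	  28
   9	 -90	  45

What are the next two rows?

0  -100  73; -9  -110  118

First component: 54, 45, 36, 27, 18, 9 → 0 → -9 (−9 each step).
Second component — −10 each step: -40, -50, -60, -70, -80, -90 → -100 → -110.
For the third component, each term is the sum of the two before it: 5, 6, 11, 17, 28, 45 → 73 → 118.
Putting the parts together: 0  -100  73 and then -9  -110  118.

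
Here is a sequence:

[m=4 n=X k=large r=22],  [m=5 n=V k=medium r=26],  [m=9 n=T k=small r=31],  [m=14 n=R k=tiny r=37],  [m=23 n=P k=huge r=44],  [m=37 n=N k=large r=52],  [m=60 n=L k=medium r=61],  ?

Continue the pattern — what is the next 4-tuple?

For the m, each term is the sum of the two before it: 4, 5, 9, 14, 23, 37, 60 → 97.
N: letters move back 2 places in the alphabet, so X, V, T, R, P, N, L → J.
For the k, repeats large → medium → small → tiny → huge: large, medium, small, tiny, huge, large, medium → small.
R goes 22, 26, 31, 37, 44, 52, 61 → 71 (differences are 4, 5, 6, … (increasing by 1 each time)).
Putting it together: [m=97 n=J k=small r=71].

[m=97 n=J k=small r=71]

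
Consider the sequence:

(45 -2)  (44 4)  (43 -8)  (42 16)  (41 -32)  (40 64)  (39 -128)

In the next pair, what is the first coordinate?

First coordinate — −1 each step: 45, 44, 43, 42, 41, 40, 39 → 38.

38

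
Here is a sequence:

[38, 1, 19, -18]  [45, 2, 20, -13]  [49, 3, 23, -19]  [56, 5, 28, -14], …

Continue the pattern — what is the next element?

First component: 38, 45, 49, 56 → 60 (alternating steps +7, +4, +7, +4, …).
Second component: each term is the sum of the two before it, so 1, 2, 3, 5 → 8.
For the third component, differences are 1, 3, 5, … (increasing by 2 each time): 19, 20, 23, 28 → 35.
Fourth component goes -18, -13, -19, -14 → -20 (alternating steps +5, −6, +5, −6, …).
Combining the parts gives [60, 8, 35, -20].

[60, 8, 35, -20]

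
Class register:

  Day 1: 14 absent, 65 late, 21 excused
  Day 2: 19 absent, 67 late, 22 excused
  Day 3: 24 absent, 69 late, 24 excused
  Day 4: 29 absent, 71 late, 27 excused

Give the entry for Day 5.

For the absent, +5 each step: 14, 19, 24, 29 → 34.
For the late, +2 each step: 65, 67, 69, 71 → 73.
For the excused, differences are 1, 2, 3, … (increasing by 1 each time): 21, 22, 24, 27 → 31.
Combining the parts gives 34 absent, 73 late, 31 excused.

34 absent, 73 late, 31 excused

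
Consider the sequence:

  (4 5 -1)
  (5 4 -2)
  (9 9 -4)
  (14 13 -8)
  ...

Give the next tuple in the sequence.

(23 22 -16)

First component — each term is the sum of the two before it: 4, 5, 9, 14 → 23.
Second component goes 5, 4, 9, 13 → 22 (each term is the sum of the two before it).
Third component: -1, -2, -4, -8 → -16 (×2 each step).
Combining the parts gives (23 22 -16).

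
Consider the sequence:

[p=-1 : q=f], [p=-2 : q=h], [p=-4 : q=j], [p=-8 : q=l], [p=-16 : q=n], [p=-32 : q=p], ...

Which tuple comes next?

P: -1, -2, -4, -8, -16, -32 → -64 (×2 each step).
Q goes f, h, j, l, n, p → r (letters move forward 2 places in the alphabet).
Putting it together: [p=-64 : q=r].

[p=-64 : q=r]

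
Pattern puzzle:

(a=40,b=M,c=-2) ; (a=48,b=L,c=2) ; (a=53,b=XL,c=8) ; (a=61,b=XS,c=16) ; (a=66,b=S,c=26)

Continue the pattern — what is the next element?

A — alternating steps +8, +5, +8, +5, …: 40, 48, 53, 61, 66 → 74.
B goes M, L, XL, XS, S → M (runs through clothing sizes XS→XL).
C — differences are 4, 6, 8, … (increasing by 2 each time): -2, 2, 8, 16, 26 → 38.
Putting it together: (a=74,b=M,c=38).

(a=74,b=M,c=38)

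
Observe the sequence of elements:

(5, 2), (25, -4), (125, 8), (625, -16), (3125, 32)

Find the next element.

(15625, -64)

For the first coordinate, ×5 each step: 5, 25, 125, 625, 3125 → 15625.
Second coordinate — ×(-2) each step: 2, -4, 8, -16, 32 → -64.
Combining the parts gives (15625, -64).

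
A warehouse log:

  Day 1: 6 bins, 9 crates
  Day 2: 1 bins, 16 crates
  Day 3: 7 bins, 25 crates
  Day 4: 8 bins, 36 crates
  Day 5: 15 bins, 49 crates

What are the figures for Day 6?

23 bins, 64 crates

For the bins, each term is the sum of the two before it: 6, 1, 7, 8, 15 → 23.
Crates goes 9, 16, 25, 36, 49 → 64 (perfect squares: 3², 4², 5², …).
Combining the parts gives 23 bins, 64 crates.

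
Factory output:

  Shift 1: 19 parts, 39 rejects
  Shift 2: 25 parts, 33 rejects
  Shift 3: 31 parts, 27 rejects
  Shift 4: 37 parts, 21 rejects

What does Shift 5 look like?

For the parts, +6 each step: 19, 25, 31, 37 → 43.
For the rejects, together with the parts always sums to 58: 39, 33, 27, 21 → 15.
Combining the parts gives 43 parts, 15 rejects.

43 parts, 15 rejects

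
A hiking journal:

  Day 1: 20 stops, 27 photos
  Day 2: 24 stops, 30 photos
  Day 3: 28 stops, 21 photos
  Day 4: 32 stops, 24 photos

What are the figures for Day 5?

For the stops, +4 each step: 20, 24, 28, 32 → 36.
Photos goes 27, 30, 21, 24 → 15 (alternating steps +3, −9, +3, −9, …).
So the next row is 36 stops, 15 photos.

36 stops, 15 photos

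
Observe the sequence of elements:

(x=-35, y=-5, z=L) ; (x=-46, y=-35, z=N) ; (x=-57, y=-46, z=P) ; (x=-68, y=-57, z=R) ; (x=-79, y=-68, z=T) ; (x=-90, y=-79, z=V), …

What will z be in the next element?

X

X: −11 each step; -35, -46, -57, -68, -79, -90 → -101.
Y goes -5, -35, -46, -57, -68, -79 → -90 (always the previous value of the x).
Z: letters move forward 2 places in the alphabet; L, N, P, R, T, V → X.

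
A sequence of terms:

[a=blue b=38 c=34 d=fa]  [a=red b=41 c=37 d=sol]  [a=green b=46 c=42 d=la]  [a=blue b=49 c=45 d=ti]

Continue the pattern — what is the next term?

A: repeats blue → red → green, so blue, red, green, blue → red.
B: 38, 41, 46, 49 → 54 (alternating steps +3, +5, +3, +5, …).
C: 34, 37, 42, 45 → 50 (always 4 less than the b).
D: runs through the solfège scale do→ti, so fa, sol, la, ti → do.
Combining the parts gives [a=red b=54 c=50 d=do].

[a=red b=54 c=50 d=do]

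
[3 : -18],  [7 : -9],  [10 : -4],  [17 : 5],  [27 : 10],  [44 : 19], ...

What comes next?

[71 : 24]

First entry: 3, 7, 10, 17, 27, 44 → 71 (each term is the sum of the two before it).
Second entry: -18, -9, -4, 5, 10, 19 → 24 (alternating steps +9, +5, +9, +5, …).
Putting it together: [71 : 24].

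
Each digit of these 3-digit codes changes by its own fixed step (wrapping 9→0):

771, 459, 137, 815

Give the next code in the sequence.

593

First digit: −3 each step, mod 10, so 7, 4, 1, 8 → 5.
Second digit: −2 each step, mod 10; 7, 5, 3, 1 → 9.
Third digit: −2 each step, mod 10, so 1, 9, 7, 5 → 3.
So the next code is 593.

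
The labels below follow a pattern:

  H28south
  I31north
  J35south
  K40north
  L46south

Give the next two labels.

M53north then N61south

Letter: H, I, J, K, L → M → N (letters move forward 1 place in the alphabet).
Second component: differences are 3, 4, 5, … (increasing by 1 each time), so 28, 31, 35, 40, 46 → 53 → 61.
Direction: alternates south ↔ north; south, north, south, north, south → north → south.
Putting the parts together: M53north and then N61south.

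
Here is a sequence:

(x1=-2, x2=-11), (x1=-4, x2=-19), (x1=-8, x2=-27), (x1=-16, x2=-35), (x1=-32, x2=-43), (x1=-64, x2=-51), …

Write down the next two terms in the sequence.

X1: -2, -4, -8, -16, -32, -64 → -128 → -256 (×2 each step).
X2 — −8 each step: -11, -19, -27, -35, -43, -51 → -59 → -67.
So the next two terms are (x1=-128, x2=-59) and (x1=-256, x2=-67).

(x1=-128, x2=-59), (x1=-256, x2=-67)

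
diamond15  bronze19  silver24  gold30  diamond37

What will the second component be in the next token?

Second component — differences are 4, 5, 6, … (increasing by 1 each time): 15, 19, 24, 30, 37 → 45.

45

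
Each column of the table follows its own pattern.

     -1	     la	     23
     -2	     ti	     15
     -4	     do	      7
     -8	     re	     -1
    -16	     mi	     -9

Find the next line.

-32  fa  -17

First component: -1, -2, -4, -8, -16 → -32 (×2 each step).
Note: runs through the solfège scale do→ti; la, ti, do, re, mi → fa.
Third component goes 23, 15, 7, -1, -9 → -17 (−8 each step).
So the next line is -32  fa  -17.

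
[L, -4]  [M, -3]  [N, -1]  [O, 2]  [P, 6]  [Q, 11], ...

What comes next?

[R, 17]

Letter: L, M, N, O, P, Q → R (letters move forward 1 place in the alphabet).
Second slot: differences are 1, 2, 3, … (increasing by 1 each time); -4, -3, -1, 2, 6, 11 → 17.
So the next point is [R, 17].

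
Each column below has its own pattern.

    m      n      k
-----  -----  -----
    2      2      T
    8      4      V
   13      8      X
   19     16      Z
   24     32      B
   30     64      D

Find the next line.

35  128  F

For the column m, alternating steps +6, +5, +6, +5, …: 2, 8, 13, 19, 24, 30 → 35.
Column n: 2, 4, 8, 16, 32, 64 → 128 (×2 each step).
Column k goes T, V, X, Z, B, D → F (letters move forward 2 places in the alphabet, wrapping Z→A).
Putting it together: 35  128  F.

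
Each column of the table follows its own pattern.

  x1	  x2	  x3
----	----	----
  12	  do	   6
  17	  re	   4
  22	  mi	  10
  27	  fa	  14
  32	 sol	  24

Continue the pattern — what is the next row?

37  la  38

Column x1: +5 each step, so 12, 17, 22, 27, 32 → 37.
Column x2: do, re, mi, fa, sol → la (runs through the solfège scale do→ti).
For the column x3, each term is the sum of the two before it: 6, 4, 10, 14, 24 → 38.
So the next row is 37  la  38.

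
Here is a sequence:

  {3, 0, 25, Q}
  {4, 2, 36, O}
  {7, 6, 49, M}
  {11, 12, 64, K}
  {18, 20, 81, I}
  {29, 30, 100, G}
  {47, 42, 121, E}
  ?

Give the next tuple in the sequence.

First entry: each term is the sum of the two before it; 3, 4, 7, 11, 18, 29, 47 → 76.
Second entry — differences are 2, 4, 6, … (increasing by 2 each time): 0, 2, 6, 12, 20, 30, 42 → 56.
Third entry goes 25, 36, 49, 64, 81, 100, 121 → 144 (perfect squares: 5², 6², 7², …).
For the letter, letters move back 2 places in the alphabet: Q, O, M, K, I, G, E → C.
Putting it together: {76, 56, 144, C}.

{76, 56, 144, C}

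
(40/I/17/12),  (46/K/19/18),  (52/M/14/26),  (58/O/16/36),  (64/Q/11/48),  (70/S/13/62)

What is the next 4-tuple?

(76/U/8/78)

For the first value, +6 each step: 40, 46, 52, 58, 64, 70 → 76.
Letter: letters move forward 2 places in the alphabet, so I, K, M, O, Q, S → U.
Third value: 17, 19, 14, 16, 11, 13 → 8 (alternating steps +2, −5, +2, −5, …).
Fourth value: differences are 6, 8, 10, … (increasing by 2 each time); 12, 18, 26, 36, 48, 62 → 78.
Combining the parts gives (76/U/8/78).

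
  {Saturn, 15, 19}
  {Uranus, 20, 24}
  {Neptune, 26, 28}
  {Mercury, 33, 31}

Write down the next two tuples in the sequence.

{Venus, 41, 33}, {Earth, 50, 34}

Planet — runs through the planets Mercury→Neptune: Saturn, Uranus, Neptune, Mercury → Venus → Earth.
Second coordinate: 15, 20, 26, 33 → 41 → 50 (differences are 5, 6, 7, … (increasing by 1 each time)).
Third coordinate: differences are 5, 4, 3, … (decreasing by 1 each time), so 19, 24, 28, 31 → 33 → 34.
Putting the parts together: {Venus, 41, 33} and then {Earth, 50, 34}.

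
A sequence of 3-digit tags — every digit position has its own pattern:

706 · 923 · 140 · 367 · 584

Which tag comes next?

First digit: +2 each step, mod 10; 7, 9, 1, 3, 5 → 7.
Second digit: 0, 2, 4, 6, 8 → 0 (+2 each step, mod 10).
Third digit goes 6, 3, 0, 7, 4 → 1 (−3 each step, mod 10).
Putting it together: 701.

701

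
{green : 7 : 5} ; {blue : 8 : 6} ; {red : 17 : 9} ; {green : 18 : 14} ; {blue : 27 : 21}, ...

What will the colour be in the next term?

red

Colour — repeats green → blue → red: green, blue, red, green, blue → red.
For the second value, alternating steps +1, +9, +1, +9, …: 7, 8, 17, 18, 27 → 28.
For the third value, differences are 1, 3, 5, … (increasing by 2 each time): 5, 6, 9, 14, 21 → 30.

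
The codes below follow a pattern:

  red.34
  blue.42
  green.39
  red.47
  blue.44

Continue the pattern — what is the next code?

green.52

Colour — repeats red → blue → green: red, blue, green, red, blue → green.
Second component — alternating steps +8, −3, +8, −3, …: 34, 42, 39, 47, 44 → 52.
So the next code is green.52.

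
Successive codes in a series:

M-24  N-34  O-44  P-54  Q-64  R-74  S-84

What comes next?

For the letter, letters move forward 1 place in the alphabet: M, N, O, P, Q, R, S → T.
Second component: +10 each step; 24, 34, 44, 54, 64, 74, 84 → 94.
Putting it together: T-94.

T-94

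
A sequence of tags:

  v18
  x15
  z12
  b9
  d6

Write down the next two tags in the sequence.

f3, h0

Letter goes v, x, z, b, d → f → h (letters move forward 2 places in the alphabet, wrapping Z→A).
For the second component, −3 each step: 18, 15, 12, 9, 6 → 3 → 0.
So the next two tags are f3 and h0.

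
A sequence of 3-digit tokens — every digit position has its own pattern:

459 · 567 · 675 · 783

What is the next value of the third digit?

Third digit: 9, 7, 5, 3 → 1 (−2 each step, mod 10).

1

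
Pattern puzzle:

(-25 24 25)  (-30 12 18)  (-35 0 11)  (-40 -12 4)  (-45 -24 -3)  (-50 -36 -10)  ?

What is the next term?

(-55 -48 -17)

First coordinate — −5 each step: -25, -30, -35, -40, -45, -50 → -55.
For the second coordinate, −12 each step: 24, 12, 0, -12, -24, -36 → -48.
For the third coordinate, −7 each step: 25, 18, 11, 4, -3, -10 → -17.
Combining the parts gives (-55 -48 -17).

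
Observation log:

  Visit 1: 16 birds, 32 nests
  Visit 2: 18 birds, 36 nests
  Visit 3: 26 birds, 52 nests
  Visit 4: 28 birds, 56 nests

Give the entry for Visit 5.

36 birds, 72 nests

Birds: 16, 18, 26, 28 → 36 (alternating steps +2, +8, +2, +8, …).
Nests: always 2 × the birds, so 32, 36, 52, 56 → 72.
So the next line is 36 birds, 72 nests.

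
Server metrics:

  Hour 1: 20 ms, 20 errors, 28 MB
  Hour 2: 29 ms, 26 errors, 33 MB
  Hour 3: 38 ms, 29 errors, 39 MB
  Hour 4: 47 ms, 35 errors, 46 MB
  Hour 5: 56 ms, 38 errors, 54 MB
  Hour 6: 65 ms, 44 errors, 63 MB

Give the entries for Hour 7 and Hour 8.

Ms — +9 each step: 20, 29, 38, 47, 56, 65 → 74 → 83.
Errors: alternating steps +6, +3, +6, +3, …, so 20, 26, 29, 35, 38, 44 → 47 → 53.
MB goes 28, 33, 39, 46, 54, 63 → 73 → 84 (differences are 5, 6, 7, … (increasing by 1 each time)).
So the next two records are 74 ms, 47 errors, 73 MB and 83 ms, 53 errors, 84 MB.

74 ms, 47 errors, 73 MB; 83 ms, 53 errors, 84 MB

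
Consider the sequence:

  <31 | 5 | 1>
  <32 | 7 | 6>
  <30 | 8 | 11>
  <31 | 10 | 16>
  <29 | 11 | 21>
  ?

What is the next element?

First slot — alternating steps +1, −2, +1, −2, …: 31, 32, 30, 31, 29 → 30.
Second slot: alternating steps +2, +1, +2, +1, …; 5, 7, 8, 10, 11 → 13.
Third slot goes 1, 6, 11, 16, 21 → 26 (+5 each step).
Putting it together: <30 | 13 | 26>.

<30 | 13 | 26>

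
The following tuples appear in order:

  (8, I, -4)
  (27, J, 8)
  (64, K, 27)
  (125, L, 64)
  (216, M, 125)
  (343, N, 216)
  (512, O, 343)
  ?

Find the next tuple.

For the first coordinate, perfect cubes: 2³, 3³, 4³, …: 8, 27, 64, 125, 216, 343, 512 → 729.
Letter: I, J, K, L, M, N, O → P (letters move forward 1 place in the alphabet).
Third coordinate: always the previous value of the first coordinate; -4, 8, 27, 64, 125, 216, 343 → 512.
Combining the parts gives (729, P, 512).

(729, P, 512)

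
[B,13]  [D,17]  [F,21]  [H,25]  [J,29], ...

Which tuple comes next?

Letter: letters move forward 2 places in the alphabet; B, D, F, H, J → L.
For the second part, +4 each step: 13, 17, 21, 25, 29 → 33.
Combining the parts gives [L,33].

[L,33]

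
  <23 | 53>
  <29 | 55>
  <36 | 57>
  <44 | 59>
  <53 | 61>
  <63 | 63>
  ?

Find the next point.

<74 | 65>

First part goes 23, 29, 36, 44, 53, 63 → 74 (differences are 6, 7, 8, … (increasing by 1 each time)).
Second part: 53, 55, 57, 59, 61, 63 → 65 (+2 each step).
So the next point is <74 | 65>.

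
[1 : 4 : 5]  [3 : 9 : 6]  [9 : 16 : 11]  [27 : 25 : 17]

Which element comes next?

[81 : 36 : 28]

First coordinate: ×3 each step; 1, 3, 9, 27 → 81.
For the second coordinate, perfect squares: 2², 3², 4², …: 4, 9, 16, 25 → 36.
Third coordinate goes 5, 6, 11, 17 → 28 (each term is the sum of the two before it).
So the next element is [81 : 36 : 28].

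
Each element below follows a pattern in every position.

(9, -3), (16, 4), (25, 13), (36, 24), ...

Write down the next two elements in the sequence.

First entry — perfect squares: 3², 4², 5², …: 9, 16, 25, 36 → 49 → 64.
For the second entry, always 12 less than the first entry: -3, 4, 13, 24 → 37 → 52.
Putting the parts together: (49, 37) and then (64, 52).

(49, 37), (64, 52)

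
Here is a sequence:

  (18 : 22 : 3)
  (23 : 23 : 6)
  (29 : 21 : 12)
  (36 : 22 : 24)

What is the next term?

(44 : 20 : 48)

First component: differences are 5, 6, 7, … (increasing by 1 each time); 18, 23, 29, 36 → 44.
Second component: 22, 23, 21, 22 → 20 (alternating steps +1, −2, +1, −2, …).
Third component: ×2 each step; 3, 6, 12, 24 → 48.
So the next term is (44 : 20 : 48).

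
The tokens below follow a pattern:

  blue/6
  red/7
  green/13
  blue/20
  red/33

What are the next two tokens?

For the colour, repeats blue → red → green: blue, red, green, blue, red → green → blue.
Second component — each term is the sum of the two before it: 6, 7, 13, 20, 33 → 53 → 86.
Putting the parts together: green/53 and then blue/86.

green/53, blue/86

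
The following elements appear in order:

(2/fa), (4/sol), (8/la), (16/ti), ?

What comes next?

First entry: ×2 each step; 2, 4, 8, 16 → 32.
Note goes fa, sol, la, ti → do (runs through the solfège scale do→ti).
Combining the parts gives (32/do).

(32/do)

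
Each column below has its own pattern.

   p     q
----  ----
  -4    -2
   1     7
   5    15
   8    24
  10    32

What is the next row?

11  41

Column p goes -4, 1, 5, 8, 10 → 11 (differences are 5, 4, 3, … (decreasing by 1 each time)).
Column q goes -2, 7, 15, 24, 32 → 41 (alternating steps +9, +8, +9, +8, …).
So the next row is 11  41.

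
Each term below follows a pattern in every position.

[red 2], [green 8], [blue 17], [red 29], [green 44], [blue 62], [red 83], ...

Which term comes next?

[green 107]

For the colour, repeats red → green → blue: red, green, blue, red, green, blue, red → green.
Second slot: 2, 8, 17, 29, 44, 62, 83 → 107 (differences are 6, 9, 12, … (increasing by 3 each time)).
Putting it together: [green 107].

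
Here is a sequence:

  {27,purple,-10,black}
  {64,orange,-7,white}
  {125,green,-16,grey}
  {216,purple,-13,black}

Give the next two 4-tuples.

{343,orange,-22,white}, {512,green,-19,grey}

First slot — perfect cubes: 3³, 4³, 5³, …: 27, 64, 125, 216 → 343 → 512.
Colour: repeats purple → orange → green, so purple, orange, green, purple → orange → green.
Third slot: alternating steps +3, −9, +3, −9, …, so -10, -7, -16, -13 → -22 → -19.
Shade — repeats black → white → grey: black, white, grey, black → white → grey.
So the next two 4-tuples are {343,orange,-22,white} and {512,green,-19,grey}.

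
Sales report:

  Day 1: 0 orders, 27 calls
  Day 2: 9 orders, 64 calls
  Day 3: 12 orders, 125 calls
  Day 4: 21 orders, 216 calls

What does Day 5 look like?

24 orders, 343 calls

For the orders, alternating steps +9, +3, +9, +3, …: 0, 9, 12, 21 → 24.
For the calls, perfect cubes: 3³, 4³, 5³, …: 27, 64, 125, 216 → 343.
Combining the parts gives 24 orders, 343 calls.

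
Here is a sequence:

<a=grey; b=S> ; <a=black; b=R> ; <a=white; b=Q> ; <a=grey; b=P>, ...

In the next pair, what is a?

black

A goes grey, black, white, grey → black (repeats grey → black → white).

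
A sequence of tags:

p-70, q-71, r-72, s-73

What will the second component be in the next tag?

74

For the letter, letters move forward 1 place in the alphabet: p, q, r, s → t.
For the second component, +1 each step: 70, 71, 72, 73 → 74.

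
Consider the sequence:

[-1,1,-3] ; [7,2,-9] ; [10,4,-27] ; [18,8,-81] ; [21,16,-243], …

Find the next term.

First coordinate: alternating steps +8, +3, +8, +3, …; -1, 7, 10, 18, 21 → 29.
Second coordinate goes 1, 2, 4, 8, 16 → 32 (×2 each step).
Third coordinate goes -3, -9, -27, -81, -243 → -729 (×3 each step).
Putting it together: [29,32,-729].

[29,32,-729]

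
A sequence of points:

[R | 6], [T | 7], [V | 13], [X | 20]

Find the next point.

For the letter, letters move forward 2 places in the alphabet: R, T, V, X → Z.
Second component: each term is the sum of the two before it; 6, 7, 13, 20 → 33.
Putting it together: [Z | 33].

[Z | 33]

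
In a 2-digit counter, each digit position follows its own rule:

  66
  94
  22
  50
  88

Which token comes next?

16

First digit: +3 each step, mod 10, so 6, 9, 2, 5, 8 → 1.
Second digit — −2 each step, mod 10: 6, 4, 2, 0, 8 → 6.
So the next token is 16.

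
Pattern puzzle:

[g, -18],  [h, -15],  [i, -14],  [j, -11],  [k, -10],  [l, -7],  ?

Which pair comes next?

[m, -6]

Letter goes g, h, i, j, k, l → m (letters move forward 1 place in the alphabet).
Second entry goes -18, -15, -14, -11, -10, -7 → -6 (alternating steps +3, +1, +3, +1, …).
So the next pair is [m, -6].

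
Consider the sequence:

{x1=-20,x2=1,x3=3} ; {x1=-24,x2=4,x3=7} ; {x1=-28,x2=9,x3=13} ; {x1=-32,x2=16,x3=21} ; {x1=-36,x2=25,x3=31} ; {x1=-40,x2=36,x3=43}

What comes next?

{x1=-44,x2=49,x3=57}

X1: −4 each step, so -20, -24, -28, -32, -36, -40 → -44.
X2 goes 1, 4, 9, 16, 25, 36 → 49 (perfect squares: 1², 2², 3², …).
X3 — differences are 4, 6, 8, … (increasing by 2 each time): 3, 7, 13, 21, 31, 43 → 57.
So the next term is {x1=-44,x2=49,x3=57}.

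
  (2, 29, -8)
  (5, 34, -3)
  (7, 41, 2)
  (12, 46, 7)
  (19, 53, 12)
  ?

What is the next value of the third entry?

First entry — each term is the sum of the two before it: 2, 5, 7, 12, 19 → 31.
Second entry: alternating steps +5, +7, +5, +7, …; 29, 34, 41, 46, 53 → 58.
Third entry: -8, -3, 2, 7, 12 → 17 (+5 each step).

17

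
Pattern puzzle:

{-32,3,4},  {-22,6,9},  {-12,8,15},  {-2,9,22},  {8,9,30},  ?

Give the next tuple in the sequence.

First slot — +10 each step: -32, -22, -12, -2, 8 → 18.
Second slot: 3, 6, 8, 9, 9 → 8 (differences are 3, 2, 1, … (decreasing by 1 each time)).
Third slot: differences are 5, 6, 7, … (increasing by 1 each time); 4, 9, 15, 22, 30 → 39.
Combining the parts gives {18,8,39}.

{18,8,39}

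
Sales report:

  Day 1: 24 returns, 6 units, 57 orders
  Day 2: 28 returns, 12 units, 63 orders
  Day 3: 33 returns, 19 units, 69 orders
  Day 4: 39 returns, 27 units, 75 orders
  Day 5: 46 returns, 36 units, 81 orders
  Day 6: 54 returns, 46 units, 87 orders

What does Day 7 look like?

Returns: differences are 4, 5, 6, … (increasing by 1 each time); 24, 28, 33, 39, 46, 54 → 63.
Units: differences are 6, 7, 8, … (increasing by 1 each time), so 6, 12, 19, 27, 36, 46 → 57.
Orders: +6 each step; 57, 63, 69, 75, 81, 87 → 93.
So the next record is 63 returns, 57 units, 93 orders.

63 returns, 57 units, 93 orders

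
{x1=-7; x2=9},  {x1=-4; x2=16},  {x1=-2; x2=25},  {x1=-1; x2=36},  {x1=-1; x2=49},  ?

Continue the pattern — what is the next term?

{x1=-2; x2=64}

X1 — differences are 3, 2, 1, … (decreasing by 1 each time): -7, -4, -2, -1, -1 → -2.
X2: perfect squares: 3², 4², 5², …, so 9, 16, 25, 36, 49 → 64.
So the next term is {x1=-2; x2=64}.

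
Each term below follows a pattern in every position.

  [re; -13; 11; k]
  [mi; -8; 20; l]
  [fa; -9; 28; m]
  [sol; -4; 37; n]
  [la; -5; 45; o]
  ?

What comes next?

[ti; 0; 54; p]

For the note, runs through the solfège scale do→ti: re, mi, fa, sol, la → ti.
Second slot goes -13, -8, -9, -4, -5 → 0 (alternating steps +5, −1, +5, −1, …).
Third slot goes 11, 20, 28, 37, 45 → 54 (alternating steps +9, +8, +9, +8, …).
Letter — letters move forward 1 place in the alphabet: k, l, m, n, o → p.
Putting it together: [ti; 0; 54; p].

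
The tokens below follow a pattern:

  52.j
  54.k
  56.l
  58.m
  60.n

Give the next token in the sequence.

62.o

First component: +2 each step, so 52, 54, 56, 58, 60 → 62.
Letter — letters move forward 1 place in the alphabet: j, k, l, m, n → o.
Combining the parts gives 62.o.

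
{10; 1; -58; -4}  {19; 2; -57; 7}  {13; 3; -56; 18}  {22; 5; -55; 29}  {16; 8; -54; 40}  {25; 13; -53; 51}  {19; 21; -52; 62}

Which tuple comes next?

{28; 34; -51; 73}

First value: 10, 19, 13, 22, 16, 25, 19 → 28 (alternating steps +9, −6, +9, −6, …).
Second value: each term is the sum of the two before it; 1, 2, 3, 5, 8, 13, 21 → 34.
For the third value, +1 each step: -58, -57, -56, -55, -54, -53, -52 → -51.
Fourth value goes -4, 7, 18, 29, 40, 51, 62 → 73 (+11 each step).
Putting it together: {28; 34; -51; 73}.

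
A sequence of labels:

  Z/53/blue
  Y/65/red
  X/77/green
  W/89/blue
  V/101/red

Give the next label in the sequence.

Letter — letters move back 1 place in the alphabet: Z, Y, X, W, V → U.
Second component — +12 each step: 53, 65, 77, 89, 101 → 113.
For the colour, repeats blue → red → green: blue, red, green, blue, red → green.
So the next label is U/113/green.

U/113/green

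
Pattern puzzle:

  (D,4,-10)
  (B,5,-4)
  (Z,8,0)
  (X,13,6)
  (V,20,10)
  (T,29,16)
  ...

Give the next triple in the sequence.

(R,40,20)

For the letter, letters move back 2 places in the alphabet, wrapping A→Z: D, B, Z, X, V, T → R.
Second part: differences are 1, 3, 5, … (increasing by 2 each time), so 4, 5, 8, 13, 20, 29 → 40.
For the third part, alternating steps +6, +4, +6, +4, …: -10, -4, 0, 6, 10, 16 → 20.
So the next triple is (R,40,20).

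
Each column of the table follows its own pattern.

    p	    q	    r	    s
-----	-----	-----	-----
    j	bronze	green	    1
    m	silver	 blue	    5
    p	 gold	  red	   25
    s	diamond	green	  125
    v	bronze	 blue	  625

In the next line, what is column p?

y

Column p: letters move forward 3 places in the alphabet, so j, m, p, s, v → y.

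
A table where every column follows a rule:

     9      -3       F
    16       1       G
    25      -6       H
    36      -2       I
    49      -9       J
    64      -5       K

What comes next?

First component: perfect squares: 3², 4², 5², …, so 9, 16, 25, 36, 49, 64 → 81.
Second component goes -3, 1, -6, -2, -9, -5 → -12 (alternating steps +4, −7, +4, −7, …).
Letter: F, G, H, I, J, K → L (letters move forward 1 place in the alphabet).
Putting it together: 81  -12  L.

81  -12  L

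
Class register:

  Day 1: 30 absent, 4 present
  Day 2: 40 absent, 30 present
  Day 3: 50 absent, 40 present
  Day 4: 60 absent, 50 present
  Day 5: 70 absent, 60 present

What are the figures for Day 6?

80 absent, 70 present

Absent — +10 each step: 30, 40, 50, 60, 70 → 80.
Present: 4, 30, 40, 50, 60 → 70 (always the previous value of the absent).
Combining the parts gives 80 absent, 70 present.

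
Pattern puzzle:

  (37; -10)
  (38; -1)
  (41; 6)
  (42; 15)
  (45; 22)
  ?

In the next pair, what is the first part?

First part: alternating steps +1, +3, +1, +3, …; 37, 38, 41, 42, 45 → 46.
For the second part, alternating steps +9, +7, +9, +7, …: -10, -1, 6, 15, 22 → 31.

46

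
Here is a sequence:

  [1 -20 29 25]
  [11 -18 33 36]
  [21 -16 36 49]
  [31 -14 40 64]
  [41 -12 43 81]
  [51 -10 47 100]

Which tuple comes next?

First value: 1, 11, 21, 31, 41, 51 → 61 (+10 each step).
Second value — +2 each step: -20, -18, -16, -14, -12, -10 → -8.
For the third value, alternating steps +4, +3, +4, +3, …: 29, 33, 36, 40, 43, 47 → 50.
Fourth value: 25, 36, 49, 64, 81, 100 → 121 (perfect squares: 5², 6², 7², …).
Putting it together: [61 -8 50 121].

[61 -8 50 121]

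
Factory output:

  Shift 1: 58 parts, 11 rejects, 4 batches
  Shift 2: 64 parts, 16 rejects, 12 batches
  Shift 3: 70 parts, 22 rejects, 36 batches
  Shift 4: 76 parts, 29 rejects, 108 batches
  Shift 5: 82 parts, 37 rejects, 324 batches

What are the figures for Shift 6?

Parts: +6 each step, so 58, 64, 70, 76, 82 → 88.
For the rejects, differences are 5, 6, 7, … (increasing by 1 each time): 11, 16, 22, 29, 37 → 46.
Batches: 4, 12, 36, 108, 324 → 972 (×3 each step).
Putting it together: 88 parts, 46 rejects, 972 batches.

88 parts, 46 rejects, 972 batches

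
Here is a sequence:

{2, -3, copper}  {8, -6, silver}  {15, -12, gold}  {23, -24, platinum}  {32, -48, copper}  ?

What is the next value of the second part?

-96

For the second part, ×2 each step: -3, -6, -12, -24, -48 → -96.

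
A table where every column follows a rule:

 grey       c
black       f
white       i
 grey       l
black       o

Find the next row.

white  r

Shade — repeats grey → black → white: grey, black, white, grey, black → white.
Letter — letters move forward 3 places in the alphabet: c, f, i, l, o → r.
Combining the parts gives white  r.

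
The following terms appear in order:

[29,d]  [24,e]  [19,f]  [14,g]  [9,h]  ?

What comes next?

For the first entry, −5 each step: 29, 24, 19, 14, 9 → 4.
Letter goes d, e, f, g, h → i (letters move forward 1 place in the alphabet).
Putting it together: [4,i].

[4,i]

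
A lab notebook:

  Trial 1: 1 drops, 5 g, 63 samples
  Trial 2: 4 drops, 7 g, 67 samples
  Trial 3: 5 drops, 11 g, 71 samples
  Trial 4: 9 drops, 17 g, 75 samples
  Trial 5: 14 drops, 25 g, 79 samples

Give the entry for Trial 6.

23 drops, 35 g, 83 samples

For the drops, each term is the sum of the two before it: 1, 4, 5, 9, 14 → 23.
G: 5, 7, 11, 17, 25 → 35 (differences are 2, 4, 6, … (increasing by 2 each time)).
Samples: +4 each step; 63, 67, 71, 75, 79 → 83.
So the next line is 23 drops, 35 g, 83 samples.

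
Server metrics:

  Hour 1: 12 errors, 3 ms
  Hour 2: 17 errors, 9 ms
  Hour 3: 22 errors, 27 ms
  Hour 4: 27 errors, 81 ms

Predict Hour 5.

32 errors, 243 ms

Errors: 12, 17, 22, 27 → 32 (+5 each step).
Ms: ×3 each step, so 3, 9, 27, 81 → 243.
So the next record is 32 errors, 243 ms.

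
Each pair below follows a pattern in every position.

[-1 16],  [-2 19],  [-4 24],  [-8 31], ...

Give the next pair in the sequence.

For the first coordinate, ×2 each step: -1, -2, -4, -8 → -16.
Second coordinate: 16, 19, 24, 31 → 40 (differences are 3, 5, 7, … (increasing by 2 each time)).
So the next pair is [-16 40].

[-16 40]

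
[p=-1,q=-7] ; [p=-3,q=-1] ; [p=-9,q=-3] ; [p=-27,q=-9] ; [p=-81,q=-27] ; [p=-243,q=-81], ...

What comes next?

[p=-729,q=-243]

P goes -1, -3, -9, -27, -81, -243 → -729 (×3 each step).
Q: always the previous value of the p, so -7, -1, -3, -9, -27, -81 → -243.
Putting it together: [p=-729,q=-243].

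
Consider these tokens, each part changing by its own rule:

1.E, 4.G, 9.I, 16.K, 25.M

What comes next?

36.O

First component — perfect squares: 1², 2², 3², …: 1, 4, 9, 16, 25 → 36.
Letter goes E, G, I, K, M → O (letters move forward 2 places in the alphabet).
Putting it together: 36.O.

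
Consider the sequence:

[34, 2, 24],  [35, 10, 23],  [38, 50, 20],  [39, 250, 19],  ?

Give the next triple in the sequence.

First coordinate: 34, 35, 38, 39 → 42 (alternating steps +1, +3, +1, +3, …).
Second coordinate — ×5 each step: 2, 10, 50, 250 → 1250.
Third coordinate goes 24, 23, 20, 19 → 16 (together with the first coordinate always sums to 58).
Putting it together: [42, 1250, 16].

[42, 1250, 16]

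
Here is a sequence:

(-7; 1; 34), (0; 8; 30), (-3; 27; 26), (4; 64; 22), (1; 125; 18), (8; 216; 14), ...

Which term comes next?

First value: alternating steps +7, −3, +7, −3, …; -7, 0, -3, 4, 1, 8 → 5.
Second value — perfect cubes: 1³, 2³, 3³, …: 1, 8, 27, 64, 125, 216 → 343.
Third value: −4 each step, so 34, 30, 26, 22, 18, 14 → 10.
Putting it together: (5; 343; 10).

(5; 343; 10)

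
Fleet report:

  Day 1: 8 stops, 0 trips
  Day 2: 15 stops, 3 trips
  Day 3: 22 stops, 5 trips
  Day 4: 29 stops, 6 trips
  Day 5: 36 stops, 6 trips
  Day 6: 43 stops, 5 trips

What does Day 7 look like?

Stops: +7 each step; 8, 15, 22, 29, 36, 43 → 50.
Trips: differences are 3, 2, 1, … (decreasing by 1 each time), so 0, 3, 5, 6, 6, 5 → 3.
So the next line is 50 stops, 3 trips.

50 stops, 3 trips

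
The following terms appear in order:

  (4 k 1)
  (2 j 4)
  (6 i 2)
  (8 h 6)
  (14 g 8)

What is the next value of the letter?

First component — each term is the sum of the two before it: 4, 2, 6, 8, 14 → 22.
Letter: letters move back 1 place in the alphabet; k, j, i, h, g → f.
Third component: always the previous value of the first component, so 1, 4, 2, 6, 8 → 14.

f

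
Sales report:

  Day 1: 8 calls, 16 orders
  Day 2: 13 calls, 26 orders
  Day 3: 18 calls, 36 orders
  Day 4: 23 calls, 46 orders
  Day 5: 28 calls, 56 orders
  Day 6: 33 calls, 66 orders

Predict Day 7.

38 calls, 76 orders

Calls: 8, 13, 18, 23, 28, 33 → 38 (+5 each step).
Orders: always 2 × the calls, so 16, 26, 36, 46, 56, 66 → 76.
Combining the parts gives 38 calls, 76 orders.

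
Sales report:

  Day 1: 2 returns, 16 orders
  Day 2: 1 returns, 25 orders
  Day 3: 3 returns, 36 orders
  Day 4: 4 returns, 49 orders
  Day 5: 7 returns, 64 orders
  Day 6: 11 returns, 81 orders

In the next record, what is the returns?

Returns: each term is the sum of the two before it; 2, 1, 3, 4, 7, 11 → 18.

18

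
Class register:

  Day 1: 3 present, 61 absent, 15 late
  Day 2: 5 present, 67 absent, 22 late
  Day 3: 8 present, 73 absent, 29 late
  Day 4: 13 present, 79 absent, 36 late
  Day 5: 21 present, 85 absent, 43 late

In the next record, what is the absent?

91

Absent: +6 each step; 61, 67, 73, 79, 85 → 91.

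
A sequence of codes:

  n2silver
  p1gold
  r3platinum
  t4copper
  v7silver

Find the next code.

x11gold

Letter: letters move forward 2 places in the alphabet, so n, p, r, t, v → x.
For the second component, each term is the sum of the two before it: 2, 1, 3, 4, 7 → 11.
Metal: repeats silver → gold → platinum → copper, so silver, gold, platinum, copper, silver → gold.
So the next code is x11gold.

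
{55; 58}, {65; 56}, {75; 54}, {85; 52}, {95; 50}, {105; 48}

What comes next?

{115; 46}

First part: 55, 65, 75, 85, 95, 105 → 115 (+10 each step).
Second part: −2 each step; 58, 56, 54, 52, 50, 48 → 46.
So the next pair is {115; 46}.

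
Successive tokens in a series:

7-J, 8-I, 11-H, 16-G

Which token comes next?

For the first component, differences are 1, 3, 5, … (increasing by 2 each time): 7, 8, 11, 16 → 23.
Letter — letters move back 1 place in the alphabet: J, I, H, G → F.
Putting it together: 23-F.

23-F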